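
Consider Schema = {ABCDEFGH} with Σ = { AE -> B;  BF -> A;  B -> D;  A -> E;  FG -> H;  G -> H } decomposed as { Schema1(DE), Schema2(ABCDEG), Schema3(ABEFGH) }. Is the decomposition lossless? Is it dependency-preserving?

lossy but dependency-preserving

Lossless test (chase): Rows 2 and 3 agree on B; apply B→D and equate their D entries. Rows 2 and 3 agree on G; apply G→H and equate their H entries. No row becomes fully distinguished — the join is lossy.
Dependency preservation: every FD's attributes lie within a single fragment, so each can be enforced locally — preserved.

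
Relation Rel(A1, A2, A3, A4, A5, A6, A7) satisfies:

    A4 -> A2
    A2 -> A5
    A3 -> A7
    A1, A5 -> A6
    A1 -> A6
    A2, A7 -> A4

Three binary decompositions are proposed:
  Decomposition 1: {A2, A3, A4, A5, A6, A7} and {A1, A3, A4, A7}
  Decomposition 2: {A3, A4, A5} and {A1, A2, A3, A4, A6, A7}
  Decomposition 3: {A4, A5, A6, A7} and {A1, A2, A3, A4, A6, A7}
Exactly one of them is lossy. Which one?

Decomposition 1: common = {A3, A4, A7}, closure = {A2, A3, A4, A5, A7} → lossy.
Decomposition 2: common = {A3, A4}, closure = {A2, A3, A4, A5, A7} → lossless.
Decomposition 3: common = {A4, A6, A7}, closure = {A2, A4, A5, A6, A7} → lossless.

Decomposition 1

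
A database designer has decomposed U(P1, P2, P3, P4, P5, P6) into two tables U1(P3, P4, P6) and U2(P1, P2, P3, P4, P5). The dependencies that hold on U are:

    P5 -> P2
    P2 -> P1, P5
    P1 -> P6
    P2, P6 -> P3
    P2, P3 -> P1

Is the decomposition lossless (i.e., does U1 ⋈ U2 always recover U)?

Common attributes: U1 ∩ U2 = {P3, P4}.
No dependency enlarges {P3, P4}, so (P3, P4)⁺ = {P3, P4}.
The closure contains neither all of U1 = {P3, P4, P6} nor all of U2 = {P1, P2, P3, P4, P5}, so the common attributes are not a superkey of either fragment. The join is lossy.

No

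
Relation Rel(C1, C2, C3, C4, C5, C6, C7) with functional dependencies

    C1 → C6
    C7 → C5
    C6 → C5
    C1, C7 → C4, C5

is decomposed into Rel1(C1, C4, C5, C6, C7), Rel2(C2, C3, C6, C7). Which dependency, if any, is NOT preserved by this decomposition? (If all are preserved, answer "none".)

none

C1 → C6 lies within Rel1.
C7 → C5 lies within Rel1.
C6 → C5 lies within Rel1.
C1, C7 → C4, C5 lies within Rel1.
Every dependency is enforceable on the fragments, so the decomposition is dependency-preserving.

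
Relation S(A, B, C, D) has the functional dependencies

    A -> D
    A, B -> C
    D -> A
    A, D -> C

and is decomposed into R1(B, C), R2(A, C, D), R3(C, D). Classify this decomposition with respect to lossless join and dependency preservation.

Lossless test (chase): Rows 2 and 3 agree on D; apply D→A and equate their A entries. No row becomes fully distinguished — the join is lossy.
Dependency preservation: A, B → C is not contained in any single fragment, but the restricted closure of its left-hand side across the fragments still reaches the right-hand side; the remaining FDs each lie inside some fragment. All dependencies are preserved.

lossy but dependency-preserving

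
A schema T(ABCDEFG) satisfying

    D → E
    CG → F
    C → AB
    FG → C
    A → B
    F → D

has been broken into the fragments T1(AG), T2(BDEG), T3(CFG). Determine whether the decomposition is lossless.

Chase test. Columns are ABCDEFG; row i has aⱼ where attribute j ∈ Ti, else bᵢⱼ.
Initial tableau (one row per fragment):
  row 1: a1 b12 b13 b14 b15 b16 a7
  row 2: b21 a2 b23 a4 a5 b26 a7
  row 3: b31 b32 a3 b34 b35 a6 a7
No row becomes fully distinguished — the join is lossy.

No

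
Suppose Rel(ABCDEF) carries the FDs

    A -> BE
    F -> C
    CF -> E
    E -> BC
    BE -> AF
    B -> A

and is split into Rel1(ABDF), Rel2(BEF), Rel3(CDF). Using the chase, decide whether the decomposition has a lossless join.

Yes

Chase test. Columns are ABCDEF; row i has aⱼ where attribute j ∈ Reli, else bᵢⱼ.
Initial tableau (one row per fragment):
  row 1: a1 a2 b13 a4 b15 a6
  row 2: b21 a2 b23 b24 a5 a6
  row 3: b31 b32 a3 a4 b35 a6
Rows 1 and 2 agree on F; apply F→C and equate their C entries.
Rows 1 and 3 agree on F; apply F→C and equate their C entries.
Rows 1 and 2 agree on CF; apply CF→E and equate their E entries.
Rows 1 and 3 agree on CF; apply CF→E and equate their E entries.
Rows 1 and 3 agree on E; apply E→BC and equate their BC entries.
Rows 1 and 2 agree on BE; apply BE→AF and equate their AF entries.
Rows 1 and 3 agree on BE; apply BE→AF and equate their AF entries.
Row 1 is now all distinguished symbols — the join is lossless.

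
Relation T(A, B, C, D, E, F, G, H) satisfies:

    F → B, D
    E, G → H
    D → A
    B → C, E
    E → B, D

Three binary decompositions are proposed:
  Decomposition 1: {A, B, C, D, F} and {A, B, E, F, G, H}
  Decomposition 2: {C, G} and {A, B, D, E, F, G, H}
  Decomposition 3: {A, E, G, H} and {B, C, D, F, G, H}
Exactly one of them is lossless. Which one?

Decomposition 1

Decomposition 1: common = {A, B, F}, closure = {A, B, C, D, E, F} → lossless.
Decomposition 2: common = {G}, closure = {G} → lossy.
Decomposition 3: common = {G, H}, closure = {G, H} → lossy.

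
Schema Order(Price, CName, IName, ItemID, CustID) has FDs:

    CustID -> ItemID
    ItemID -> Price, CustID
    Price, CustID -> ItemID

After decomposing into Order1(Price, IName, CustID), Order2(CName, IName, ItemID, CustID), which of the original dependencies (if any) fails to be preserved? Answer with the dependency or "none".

none

CustID → ItemID lies within Order2.
ItemID → Price, CustID: restricted closure across fragments reaches Price, CustID.
Price, CustID → ItemID: restricted closure across fragments reaches ItemID.
Every dependency is enforceable on the fragments, so the decomposition is dependency-preserving.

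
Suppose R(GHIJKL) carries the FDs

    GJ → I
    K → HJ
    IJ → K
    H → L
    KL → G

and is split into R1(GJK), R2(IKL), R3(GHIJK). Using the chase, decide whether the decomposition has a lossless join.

Chase test. Columns are GHIJKL; row i has aⱼ where attribute j ∈ Ri, else bᵢⱼ.
Initial tableau (one row per fragment):
  row 1: a1 b12 b13 a4 a5 b16
  row 2: b21 b22 a3 b24 a5 a6
  row 3: a1 a2 a3 a4 a5 b36
Rows 1 and 3 agree on GJ; apply GJ→I and equate their I entries.
Rows 1 and 2 agree on K; apply K→HJ and equate their HJ entries.
Rows 1 and 3 agree on K; apply K→HJ and equate their HJ entries.
Rows 1 and 2 agree on H; apply H→L and equate their L entries.
Rows 1 and 3 agree on H; apply H→L and equate their L entries.
Rows 1 and 2 agree on KL; apply KL→G and equate their G entries.
Row 1 is now all distinguished symbols — the join is lossless.

Yes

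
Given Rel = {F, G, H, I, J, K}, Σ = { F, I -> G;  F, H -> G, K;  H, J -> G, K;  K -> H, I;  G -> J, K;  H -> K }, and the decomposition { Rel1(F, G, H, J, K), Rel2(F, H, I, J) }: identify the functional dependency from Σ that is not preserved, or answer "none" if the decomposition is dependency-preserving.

F, I → G: restricted closure across fragments reaches G.
F, H → G, K lies within Rel1.
H, J → G, K lies within Rel1.
K → H, I: restricted closure across fragments reaches H, I.
G → J, K lies within Rel1.
H → K lies within Rel1.
Every dependency is enforceable on the fragments, so the decomposition is dependency-preserving.

none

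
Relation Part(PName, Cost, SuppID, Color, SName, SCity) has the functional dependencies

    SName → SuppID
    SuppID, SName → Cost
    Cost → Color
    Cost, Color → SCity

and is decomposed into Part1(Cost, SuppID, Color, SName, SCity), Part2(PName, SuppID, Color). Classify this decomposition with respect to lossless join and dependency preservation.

Lossless test: (SuppID, Color)⁺ = {SuppID, Color}, which is a superkey of neither fragment — lossy.
Dependency preservation: every FD's attributes lie within a single fragment, so each can be enforced locally — preserved.

lossy but dependency-preserving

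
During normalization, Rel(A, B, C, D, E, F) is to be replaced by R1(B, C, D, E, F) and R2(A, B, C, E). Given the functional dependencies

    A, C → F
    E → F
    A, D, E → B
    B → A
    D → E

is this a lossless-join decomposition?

Common attributes: R1 ∩ R2 = {B, C, E}.
Closure of {B, C, E}: E → F applies, adding F; B → A applies, adding A. So (B, C, E)⁺ = {A, B, C, E, F}.
This closure contains every attribute of R2, so R1 ∩ R2 → R2. The join is lossless.

Yes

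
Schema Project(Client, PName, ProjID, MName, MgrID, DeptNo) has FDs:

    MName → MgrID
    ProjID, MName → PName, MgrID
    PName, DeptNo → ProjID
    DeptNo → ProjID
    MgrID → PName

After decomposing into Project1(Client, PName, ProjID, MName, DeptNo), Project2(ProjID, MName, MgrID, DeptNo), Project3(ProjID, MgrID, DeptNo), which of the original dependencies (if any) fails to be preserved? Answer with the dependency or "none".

Check MgrID → PName: no single fragment contains all of {PName, MgrID}, and the restricted closure of {MgrID} across the fragments never reaches {PName}.
MName → MgrID is preserved.
ProjID, MName → PName, MgrID is preserved.
PName, DeptNo → ProjID is preserved.
DeptNo → ProjID is preserved.

MgrID → PName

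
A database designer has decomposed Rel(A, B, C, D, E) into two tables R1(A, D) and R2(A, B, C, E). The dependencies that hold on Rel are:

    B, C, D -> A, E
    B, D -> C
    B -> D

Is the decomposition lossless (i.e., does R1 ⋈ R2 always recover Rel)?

No

Common attributes: R1 ∩ R2 = {A}.
No dependency enlarges {A}, so (A)⁺ = {A}.
The closure contains neither all of R1 = {A, D} nor all of R2 = {A, B, C, E}, so the common attributes are not a superkey of either fragment. The join is lossy.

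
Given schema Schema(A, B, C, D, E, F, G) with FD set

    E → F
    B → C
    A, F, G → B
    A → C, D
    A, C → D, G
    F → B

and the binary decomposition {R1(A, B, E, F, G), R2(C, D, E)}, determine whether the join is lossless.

Common attributes: R1 ∩ R2 = {E}.
Closure of {E}: E → F applies, adding F; F → B applies, adding B; B → C applies, adding C. So (E)⁺ = {B, C, E, F}.
The closure contains neither all of R1 = {A, B, E, F, G} nor all of R2 = {C, D, E}, so the common attributes are not a superkey of either fragment. The join is lossy.

No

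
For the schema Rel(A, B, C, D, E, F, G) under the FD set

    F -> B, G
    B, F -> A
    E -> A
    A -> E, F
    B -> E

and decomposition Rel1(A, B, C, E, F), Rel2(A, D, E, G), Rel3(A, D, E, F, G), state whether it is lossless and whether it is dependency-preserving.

Lossless test (chase): Rows 1 and 3 agree on F; apply F→B, G and equate their B, G entries. Rows 1 and 2 agree on A; apply A→E, F and equate their E, F entries. Rows 1 and 2 agree on F; apply F→B, G and equate their B, G entries. No row becomes fully distinguished — the join is lossy.
Dependency preservation: F → B, G is not contained in any single fragment, but the restricted closure of its left-hand side across the fragments still reaches the right-hand side; the remaining FDs each lie inside some fragment. All dependencies are preserved.

lossy but dependency-preserving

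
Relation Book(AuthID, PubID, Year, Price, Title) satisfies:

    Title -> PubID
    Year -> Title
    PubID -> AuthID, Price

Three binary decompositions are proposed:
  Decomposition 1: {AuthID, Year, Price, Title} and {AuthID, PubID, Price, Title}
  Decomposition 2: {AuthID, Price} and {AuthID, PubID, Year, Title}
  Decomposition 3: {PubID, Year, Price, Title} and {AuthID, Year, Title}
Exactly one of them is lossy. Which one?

Decomposition 2

Decomposition 1: common = {AuthID, Price, Title}, closure = {AuthID, PubID, Price, Title} → lossless.
Decomposition 2: common = {AuthID}, closure = {AuthID} → lossy.
Decomposition 3: common = {Year, Title}, closure = {AuthID, PubID, Year, Price, Title} → lossless.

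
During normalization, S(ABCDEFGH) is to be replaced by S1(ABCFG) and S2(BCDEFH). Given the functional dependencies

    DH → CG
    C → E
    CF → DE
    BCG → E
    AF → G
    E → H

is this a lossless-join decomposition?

Common attributes: S1 ∩ S2 = {BCF}.
Closure of {BCF}: C → E applies, adding E; CF → DE applies, adding D; E → H applies, adding H; DH → CG applies, adding G. So (BCF)⁺ = {BCDEFGH}.
This closure contains every attribute of S2, so S1 ∩ S2 → S2. The join is lossless.

Yes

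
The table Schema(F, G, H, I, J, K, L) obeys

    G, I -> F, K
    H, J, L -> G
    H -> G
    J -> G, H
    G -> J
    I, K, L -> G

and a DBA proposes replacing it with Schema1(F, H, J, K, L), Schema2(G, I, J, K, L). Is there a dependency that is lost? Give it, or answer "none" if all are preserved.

G, I -> F, K

Check G, I → F, K: no single fragment contains all of {F, G, I, K}, and the restricted closure of {G, I} across the fragments never reaches {F, K}.
H, J, L → G is preserved.
H → G is preserved.
J → G, H is preserved.
G → J is preserved.
I, K, L → G is preserved.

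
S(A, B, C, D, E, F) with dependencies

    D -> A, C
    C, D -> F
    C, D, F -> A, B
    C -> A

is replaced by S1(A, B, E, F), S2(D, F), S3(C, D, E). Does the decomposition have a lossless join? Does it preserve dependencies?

Lossless test (chase): Rows 2 and 3 agree on D; apply D→A, C and equate their A, C entries. Rows 2 and 3 agree on C, D; apply C, D→F and equate their F entries. Rows 2 and 3 agree on C, D, F; apply C, D, F→A, B and equate their A, B entries. No row becomes fully distinguished — the join is lossy.
Dependency preservation: the restricted closure of {D} across the fragments never reaches {A, C}, so D → A, C cannot be enforced without a join — not preserved.

lossy and not dependency-preserving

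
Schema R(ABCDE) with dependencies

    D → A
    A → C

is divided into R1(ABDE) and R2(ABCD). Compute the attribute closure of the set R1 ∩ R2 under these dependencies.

ABCD

R1 ∩ R2 = {ABD}.
A → C applies, adding C
Closure: {ABCD}.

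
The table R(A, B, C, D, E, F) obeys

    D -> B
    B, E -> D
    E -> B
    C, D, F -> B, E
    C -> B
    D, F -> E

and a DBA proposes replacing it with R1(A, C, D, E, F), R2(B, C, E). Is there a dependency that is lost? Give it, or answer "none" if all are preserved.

D -> B

Check D → B: no single fragment contains all of {B, D}, and the restricted closure of {D} across the fragments never reaches {B}.
B, E → D is preserved.
E → B is preserved.
C, D, F → B, E is preserved.
C → B is preserved.
D, F → E is preserved.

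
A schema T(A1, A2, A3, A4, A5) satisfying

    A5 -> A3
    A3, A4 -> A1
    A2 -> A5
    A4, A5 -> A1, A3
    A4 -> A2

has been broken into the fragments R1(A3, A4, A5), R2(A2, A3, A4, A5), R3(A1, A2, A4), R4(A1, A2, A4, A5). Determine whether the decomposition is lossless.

Chase test. Columns are A1, A2, A3, A4, A5; row i has aⱼ where attribute j ∈ Ri, else bᵢⱼ.
Initial tableau (one row per fragment):
  row 1: b11 b12 a3 a4 a5
  row 2: b21 a2 a3 a4 a5
  row 3: a1 a2 b33 a4 b35
  row 4: a1 a2 b43 a4 a5
Rows 1 and 4 agree on A5; apply A5→A3 and equate their A3 entries.
Rows 1 and 2 agree on A3, A4; apply A3, A4→A1 and equate their A1 entries.
Rows 1 and 4 agree on A3, A4; apply A3, A4→A1 and equate their A1 entries.
Rows 2 and 3 agree on A2; apply A2→A5 and equate their A5 entries.
Rows 1 and 3 agree on A4, A5; apply A4, A5→A1, A3 and equate their A1, A3 entries.
Rows 1 and 2 agree on A4; apply A4→A2 and equate their A2 entries.
Row 1 is now all distinguished symbols — the join is lossless.

Yes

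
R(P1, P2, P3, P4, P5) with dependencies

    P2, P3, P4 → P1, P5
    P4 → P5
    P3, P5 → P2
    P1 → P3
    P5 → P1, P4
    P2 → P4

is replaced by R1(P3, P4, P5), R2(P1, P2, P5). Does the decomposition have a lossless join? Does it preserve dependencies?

Lossless test: (P5)⁺ = {P1, P2, P3, P4, P5}, which contains all of one fragment — lossless.
Dependency preservation: the restricted closure of {P1} across the fragments never reaches {P3}, so P1 → P3 cannot be enforced without a join — not preserved.

lossless but not dependency-preserving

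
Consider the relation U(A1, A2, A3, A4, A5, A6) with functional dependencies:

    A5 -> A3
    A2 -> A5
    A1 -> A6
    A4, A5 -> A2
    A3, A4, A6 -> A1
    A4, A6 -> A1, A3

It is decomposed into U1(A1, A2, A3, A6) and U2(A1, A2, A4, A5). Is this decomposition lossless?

Yes

Common attributes: U1 ∩ U2 = {A1, A2}.
Closure of {A1, A2}: A2 → A5 applies, adding A5; A1 → A6 applies, adding A6; A5 → A3 applies, adding A3. So (A1, A2)⁺ = {A1, A2, A3, A5, A6}.
This closure contains every attribute of U1, so U1 ∩ U2 → U1. The join is lossless.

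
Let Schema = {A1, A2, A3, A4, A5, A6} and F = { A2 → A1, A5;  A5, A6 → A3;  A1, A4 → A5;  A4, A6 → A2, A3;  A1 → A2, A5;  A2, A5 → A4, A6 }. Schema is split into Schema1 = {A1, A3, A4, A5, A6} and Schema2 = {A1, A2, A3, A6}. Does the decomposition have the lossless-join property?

Common attributes: Schema1 ∩ Schema2 = {A1, A3, A6}.
Closure of {A1, A3, A6}: A1 → A2, A5 applies, adding A2, A5; A2, A5 → A4, A6 applies, adding A4. So (A1, A3, A6)⁺ = {A1, A2, A3, A4, A5, A6}.
This closure contains every attribute of Schema1, so Schema1 ∩ Schema2 → Schema1. The join is lossless.

Yes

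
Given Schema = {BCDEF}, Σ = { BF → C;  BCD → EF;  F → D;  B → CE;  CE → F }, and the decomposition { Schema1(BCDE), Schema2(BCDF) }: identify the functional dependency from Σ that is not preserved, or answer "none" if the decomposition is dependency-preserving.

Check CE → F: no single fragment contains all of {CEF}, and the restricted closure of {CE} across the fragments never reaches {F}.
BF → C is preserved.
BCD → EF is preserved.
F → D is preserved.
B → CE is preserved.

CE → F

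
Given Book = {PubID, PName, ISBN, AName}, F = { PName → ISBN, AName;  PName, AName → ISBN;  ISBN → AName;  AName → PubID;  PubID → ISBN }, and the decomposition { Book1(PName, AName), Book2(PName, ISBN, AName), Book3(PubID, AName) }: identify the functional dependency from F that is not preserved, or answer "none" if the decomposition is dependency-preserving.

PName → ISBN, AName lies within Book2.
PName, AName → ISBN lies within Book2.
ISBN → AName lies within Book2.
AName → PubID lies within Book3.
PubID → ISBN: restricted closure across fragments reaches ISBN.
Every dependency is enforceable on the fragments, so the decomposition is dependency-preserving.

none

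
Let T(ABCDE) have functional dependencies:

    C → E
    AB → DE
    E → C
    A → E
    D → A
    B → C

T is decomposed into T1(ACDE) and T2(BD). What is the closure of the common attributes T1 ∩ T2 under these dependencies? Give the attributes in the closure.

T1 ∩ T2 = {D}.
D → A applies, adding A
A → E applies, adding E
E → C applies, adding C
Closure: {ACDE}.

ACDE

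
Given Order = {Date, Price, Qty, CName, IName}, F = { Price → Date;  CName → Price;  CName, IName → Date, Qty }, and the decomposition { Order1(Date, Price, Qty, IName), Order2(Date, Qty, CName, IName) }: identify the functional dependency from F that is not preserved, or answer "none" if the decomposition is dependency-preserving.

CName → Price

Check CName → Price: no single fragment contains all of {Price, CName}, and the restricted closure of {CName} across the fragments never reaches {Price}.
Price → Date is preserved.
CName, IName → Date, Qty is preserved.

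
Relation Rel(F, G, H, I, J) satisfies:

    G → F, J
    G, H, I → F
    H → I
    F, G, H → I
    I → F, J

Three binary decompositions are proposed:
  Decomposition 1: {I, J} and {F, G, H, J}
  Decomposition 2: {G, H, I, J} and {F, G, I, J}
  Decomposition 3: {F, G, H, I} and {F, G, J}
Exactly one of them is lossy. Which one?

Decomposition 1: common = {J}, closure = {J} → lossy.
Decomposition 2: common = {G, I, J}, closure = {F, G, I, J} → lossless.
Decomposition 3: common = {F, G}, closure = {F, G, J} → lossless.

Decomposition 1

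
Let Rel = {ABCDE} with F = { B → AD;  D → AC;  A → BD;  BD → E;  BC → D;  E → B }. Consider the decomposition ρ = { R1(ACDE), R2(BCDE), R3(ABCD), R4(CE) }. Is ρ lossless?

Chase test. Columns are ABCDE; row i has aⱼ where attribute j ∈ Ri, else bᵢⱼ.
Initial tableau (one row per fragment):
  row 1: a1 b12 a3 a4 a5
  row 2: b21 a2 a3 a4 a5
  row 3: a1 a2 a3 a4 b35
  row 4: b41 b42 a3 b44 a5
Rows 2 and 3 agree on B; apply B→AD and equate their AD entries.
Rows 1 and 2 agree on A; apply A→BD and equate their BD entries.
Rows 1 and 3 agree on BD; apply BD→E and equate their E entries.
Rows 1 and 4 agree on E; apply E→B and equate their B entries.
Rows 1 and 4 agree on B; apply B→AD and equate their AD entries.
Row 1 is now all distinguished symbols — the join is lossless.

Yes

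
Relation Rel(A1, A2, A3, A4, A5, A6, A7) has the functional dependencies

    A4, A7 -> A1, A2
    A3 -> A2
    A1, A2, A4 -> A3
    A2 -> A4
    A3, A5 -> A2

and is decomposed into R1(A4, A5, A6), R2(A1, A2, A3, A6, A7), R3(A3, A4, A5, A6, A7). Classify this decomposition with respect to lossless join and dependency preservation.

lossless but not dependency-preserving

Lossless test (chase): Rows 2 and 3 agree on A3; apply A3→A2 and equate their A2 entries. Rows 2 and 3 agree on A2; apply A2→A4 and equate their A4 entries. Rows 2 and 3 agree on A4, A7; apply A4, A7→A1, A2 and equate their A1, A2 entries. Row 3 is now all distinguished symbols — the join is lossless.
Dependency preservation: the restricted closure of {A2} across the fragments never reaches {A4}, so A2 → A4 cannot be enforced without a join — not preserved.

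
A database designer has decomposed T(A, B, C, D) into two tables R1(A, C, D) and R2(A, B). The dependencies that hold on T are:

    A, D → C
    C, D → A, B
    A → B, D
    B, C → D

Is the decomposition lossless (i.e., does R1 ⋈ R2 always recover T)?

Common attributes: R1 ∩ R2 = {A}.
Closure of {A}: A → B, D applies, adding B, D; A, D → C applies, adding C. So (A)⁺ = {A, B, C, D}.
This closure contains every attribute of R1, so R1 ∩ R2 → R1. The join is lossless.

Yes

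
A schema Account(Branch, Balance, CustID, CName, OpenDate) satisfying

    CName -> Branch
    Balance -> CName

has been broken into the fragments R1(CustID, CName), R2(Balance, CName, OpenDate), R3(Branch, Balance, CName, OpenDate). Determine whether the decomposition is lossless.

No

Chase test. Columns are Branch, Balance, CustID, CName, OpenDate; row i has aⱼ where attribute j ∈ Ri, else bᵢⱼ.
Initial tableau (one row per fragment):
  row 1: b11 b12 a3 a4 b15
  row 2: b21 a2 b23 a4 a5
  row 3: a1 a2 b33 a4 a5
Rows 1 and 2 agree on CName; apply CName→Branch and equate their Branch entries.
Rows 1 and 3 agree on CName; apply CName→Branch and equate their Branch entries.
No row becomes fully distinguished — the join is lossy.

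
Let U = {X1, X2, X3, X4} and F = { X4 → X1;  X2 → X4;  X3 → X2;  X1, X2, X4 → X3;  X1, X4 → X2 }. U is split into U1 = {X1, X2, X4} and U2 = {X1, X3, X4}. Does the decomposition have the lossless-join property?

Common attributes: U1 ∩ U2 = {X1, X4}.
Closure of {X1, X4}: X1, X4 → X2 applies, adding X2; X1, X2, X4 → X3 applies, adding X3. So (X1, X4)⁺ = {X1, X2, X3, X4}.
This closure contains every attribute of U1, so U1 ∩ U2 → U1. The join is lossless.

Yes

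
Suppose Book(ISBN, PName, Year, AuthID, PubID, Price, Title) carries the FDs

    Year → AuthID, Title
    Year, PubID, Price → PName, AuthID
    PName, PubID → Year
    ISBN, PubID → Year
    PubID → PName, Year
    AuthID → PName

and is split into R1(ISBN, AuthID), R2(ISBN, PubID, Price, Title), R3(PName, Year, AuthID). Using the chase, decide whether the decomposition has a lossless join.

No

Chase test. Columns are ISBN, PName, Year, AuthID, PubID, Price, Title; row i has aⱼ where attribute j ∈ Ri, else bᵢⱼ.
Initial tableau (one row per fragment):
  row 1: a1 b12 b13 a4 b15 b16 b17
  row 2: a1 b22 b23 b24 a5 a6 a7
  row 3: b31 a2 a3 a4 b35 b36 b37
Rows 1 and 3 agree on AuthID; apply AuthID→PName and equate their PName entries.
No row becomes fully distinguished — the join is lossy.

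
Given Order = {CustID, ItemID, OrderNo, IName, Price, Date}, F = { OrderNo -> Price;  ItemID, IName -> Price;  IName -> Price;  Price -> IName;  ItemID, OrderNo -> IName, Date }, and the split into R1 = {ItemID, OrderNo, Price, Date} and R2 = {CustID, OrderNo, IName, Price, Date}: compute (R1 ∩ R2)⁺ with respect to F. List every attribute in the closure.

R1 ∩ R2 = {OrderNo, Price, Date}.
Price → IName applies, adding IName
Closure: {OrderNo, IName, Price, Date}.

OrderNo, IName, Price, Date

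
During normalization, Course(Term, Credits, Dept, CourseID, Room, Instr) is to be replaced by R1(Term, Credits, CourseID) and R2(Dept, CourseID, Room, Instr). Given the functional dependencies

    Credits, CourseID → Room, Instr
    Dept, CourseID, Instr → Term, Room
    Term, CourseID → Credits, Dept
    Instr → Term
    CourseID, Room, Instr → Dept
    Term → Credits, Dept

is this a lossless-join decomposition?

No

Common attributes: R1 ∩ R2 = {CourseID}.
No dependency enlarges {CourseID}, so (CourseID)⁺ = {CourseID}.
The closure contains neither all of R1 = {Term, Credits, CourseID} nor all of R2 = {Dept, CourseID, Room, Instr}, so the common attributes are not a superkey of either fragment. The join is lossy.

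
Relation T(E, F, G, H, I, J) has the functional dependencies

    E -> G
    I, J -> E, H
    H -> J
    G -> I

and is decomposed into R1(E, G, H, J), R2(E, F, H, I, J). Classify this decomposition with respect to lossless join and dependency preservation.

lossless but not dependency-preserving

Lossless test: (E, H, J)⁺ = {E, G, H, I, J}, which contains all of one fragment — lossless.
Dependency preservation: the restricted closure of {G} across the fragments never reaches {I}, so G → I cannot be enforced without a join — not preserved.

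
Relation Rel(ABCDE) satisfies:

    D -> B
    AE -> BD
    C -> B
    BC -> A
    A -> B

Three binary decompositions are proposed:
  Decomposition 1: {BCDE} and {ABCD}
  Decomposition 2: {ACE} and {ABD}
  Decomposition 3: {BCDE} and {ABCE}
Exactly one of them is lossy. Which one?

Decomposition 2

Decomposition 1: common = {BCD}, closure = {ABCD} → lossless.
Decomposition 2: common = {A}, closure = {AB} → lossy.
Decomposition 3: common = {BCE}, closure = {ABCDE} → lossless.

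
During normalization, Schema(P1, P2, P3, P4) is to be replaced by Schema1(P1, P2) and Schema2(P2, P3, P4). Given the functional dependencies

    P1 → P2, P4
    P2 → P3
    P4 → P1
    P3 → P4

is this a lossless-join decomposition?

Common attributes: Schema1 ∩ Schema2 = {P2}.
Closure of {P2}: P2 → P3 applies, adding P3; P3 → P4 applies, adding P4; P4 → P1 applies, adding P1. So (P2)⁺ = {P1, P2, P3, P4}.
This closure contains every attribute of Schema1, so Schema1 ∩ Schema2 → Schema1. The join is lossless.

Yes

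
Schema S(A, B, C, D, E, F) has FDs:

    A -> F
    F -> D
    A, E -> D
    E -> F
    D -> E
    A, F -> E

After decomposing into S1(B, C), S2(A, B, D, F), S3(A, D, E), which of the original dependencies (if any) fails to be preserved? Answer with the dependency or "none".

none

A → F lies within S2.
F → D lies within S2.
A, E → D lies within S3.
E → F: restricted closure across fragments reaches F.
D → E lies within S3.
A, F → E: restricted closure across fragments reaches E.
Every dependency is enforceable on the fragments, so the decomposition is dependency-preserving.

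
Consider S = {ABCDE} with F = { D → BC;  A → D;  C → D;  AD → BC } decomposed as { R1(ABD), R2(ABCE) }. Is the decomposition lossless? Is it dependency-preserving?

Lossless test: (AB)⁺ = {ABCD}, which contains all of one fragment — lossless.
Dependency preservation: the restricted closure of {D} across the fragments never reaches {BC}, so D → BC cannot be enforced without a join — not preserved.

lossless but not dependency-preserving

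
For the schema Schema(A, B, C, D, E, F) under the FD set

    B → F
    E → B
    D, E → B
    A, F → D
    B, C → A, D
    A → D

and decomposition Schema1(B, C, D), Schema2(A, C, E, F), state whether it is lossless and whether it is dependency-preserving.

Lossless test: (C)⁺ = {C}, which is a superkey of neither fragment — lossy.
Dependency preservation: the restricted closure of {B} across the fragments never reaches {F}, so B → F cannot be enforced without a join — not preserved.

lossy and not dependency-preserving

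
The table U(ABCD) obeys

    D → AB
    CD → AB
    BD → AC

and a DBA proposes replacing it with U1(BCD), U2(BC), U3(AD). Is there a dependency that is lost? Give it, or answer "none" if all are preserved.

none

D → AB: restricted closure across fragments reaches AB.
CD → AB: restricted closure across fragments reaches AB.
BD → AC: restricted closure across fragments reaches AC.
Every dependency is enforceable on the fragments, so the decomposition is dependency-preserving.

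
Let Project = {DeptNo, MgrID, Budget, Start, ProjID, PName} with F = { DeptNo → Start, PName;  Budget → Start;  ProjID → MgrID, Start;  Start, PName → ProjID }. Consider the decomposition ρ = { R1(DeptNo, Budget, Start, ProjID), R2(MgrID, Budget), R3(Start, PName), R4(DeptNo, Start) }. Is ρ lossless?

Chase test. Columns are DeptNo, MgrID, Budget, Start, ProjID, PName; row i has aⱼ where attribute j ∈ Ri, else bᵢⱼ.
Initial tableau (one row per fragment):
  row 1: a1 b12 a3 a4 a5 b16
  row 2: b21 a2 a3 b24 b25 b26
  row 3: b31 b32 b33 a4 b35 a6
  row 4: a1 b42 b43 a4 b45 b46
Rows 1 and 4 agree on DeptNo; apply DeptNo→Start, PName and equate their Start, PName entries.
Rows 1 and 2 agree on Budget; apply Budget→Start and equate their Start entries.
Rows 1 and 4 agree on Start, PName; apply Start, PName→ProjID and equate their ProjID entries.
Rows 1 and 4 agree on ProjID; apply ProjID→MgrID, Start and equate their MgrID, Start entries.
No row becomes fully distinguished — the join is lossy.

No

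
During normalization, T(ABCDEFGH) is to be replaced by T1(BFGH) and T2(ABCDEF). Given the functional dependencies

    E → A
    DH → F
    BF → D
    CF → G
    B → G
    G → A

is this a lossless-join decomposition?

No

Common attributes: T1 ∩ T2 = {BF}.
Closure of {BF}: BF → D applies, adding D; B → G applies, adding G; G → A applies, adding A. So (BF)⁺ = {ABDFG}.
The closure contains neither all of T1 = {BFGH} nor all of T2 = {ABCDEF}, so the common attributes are not a superkey of either fragment. The join is lossy.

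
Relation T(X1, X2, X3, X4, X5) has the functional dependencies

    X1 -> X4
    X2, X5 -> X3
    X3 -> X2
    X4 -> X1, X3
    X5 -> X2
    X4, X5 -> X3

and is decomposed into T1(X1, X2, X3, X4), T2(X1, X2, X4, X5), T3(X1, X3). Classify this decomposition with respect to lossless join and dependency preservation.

lossless but not dependency-preserving

Lossless test (chase): Rows 1 and 3 agree on X1; apply X1→X4 and equate their X4 entries. Rows 1 and 3 agree on X3; apply X3→X2 and equate their X2 entries. Rows 1 and 2 agree on X4; apply X4→X1, X3 and equate their X1, X3 entries. Row 2 is now all distinguished symbols — the join is lossless.
Dependency preservation: the restricted closure of {X2, X5} across the fragments never reaches {X3}, so X2, X5 → X3 cannot be enforced without a join — not preserved.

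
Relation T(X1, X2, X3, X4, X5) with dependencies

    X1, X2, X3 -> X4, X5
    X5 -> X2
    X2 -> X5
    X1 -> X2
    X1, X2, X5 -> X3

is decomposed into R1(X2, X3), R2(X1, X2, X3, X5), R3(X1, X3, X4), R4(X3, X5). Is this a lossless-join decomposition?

Yes

Chase test. Columns are X1, X2, X3, X4, X5; row i has aⱼ where attribute j ∈ Ri, else bᵢⱼ.
Initial tableau (one row per fragment):
  row 1: b11 a2 a3 b14 b15
  row 2: a1 a2 a3 b24 a5
  row 3: a1 b32 a3 a4 b35
  row 4: b41 b42 a3 b44 a5
Rows 2 and 4 agree on X5; apply X5→X2 and equate their X2 entries.
Rows 1 and 2 agree on X2; apply X2→X5 and equate their X5 entries.
Rows 2 and 3 agree on X1; apply X1→X2 and equate their X2 entries.
Rows 2 and 3 agree on X1, X2, X3; apply X1, X2, X3→X4, X5 and equate their X4, X5 entries.
Row 2 is now all distinguished symbols — the join is lossless.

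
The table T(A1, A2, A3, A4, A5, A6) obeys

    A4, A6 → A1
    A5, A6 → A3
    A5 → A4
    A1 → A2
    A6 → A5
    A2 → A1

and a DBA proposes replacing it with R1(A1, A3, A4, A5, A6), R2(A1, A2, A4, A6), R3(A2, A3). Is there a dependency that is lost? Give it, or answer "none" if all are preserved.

A4, A6 → A1 lies within R1.
A5, A6 → A3 lies within R1.
A5 → A4 lies within R1.
A1 → A2 lies within R2.
A6 → A5 lies within R1.
A2 → A1 lies within R2.
Every dependency is enforceable on the fragments, so the decomposition is dependency-preserving.

none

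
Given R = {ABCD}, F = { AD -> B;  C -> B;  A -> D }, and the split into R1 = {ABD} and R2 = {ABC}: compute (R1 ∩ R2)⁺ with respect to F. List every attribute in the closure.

ABD

R1 ∩ R2 = {AB}.
A → D applies, adding D
Closure: {ABD}.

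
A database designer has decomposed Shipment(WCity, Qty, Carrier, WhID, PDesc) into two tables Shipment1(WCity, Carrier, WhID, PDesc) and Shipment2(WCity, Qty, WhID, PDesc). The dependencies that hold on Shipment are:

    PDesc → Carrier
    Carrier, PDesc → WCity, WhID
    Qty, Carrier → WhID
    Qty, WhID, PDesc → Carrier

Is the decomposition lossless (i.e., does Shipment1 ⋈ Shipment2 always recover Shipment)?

Yes

Common attributes: Shipment1 ∩ Shipment2 = {WCity, WhID, PDesc}.
Closure of {WCity, WhID, PDesc}: PDesc → Carrier applies, adding Carrier. So (WCity, WhID, PDesc)⁺ = {WCity, Carrier, WhID, PDesc}.
This closure contains every attribute of Shipment1, so Shipment1 ∩ Shipment2 → Shipment1. The join is lossless.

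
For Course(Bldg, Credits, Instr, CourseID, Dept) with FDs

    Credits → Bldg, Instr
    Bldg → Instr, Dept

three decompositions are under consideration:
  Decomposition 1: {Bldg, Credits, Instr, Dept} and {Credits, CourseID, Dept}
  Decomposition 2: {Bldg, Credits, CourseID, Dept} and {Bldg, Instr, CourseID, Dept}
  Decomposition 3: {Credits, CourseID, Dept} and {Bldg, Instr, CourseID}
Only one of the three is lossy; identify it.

Decomposition 1: common = {Credits, Dept}, closure = {Bldg, Credits, Instr, Dept} → lossless.
Decomposition 2: common = {Bldg, CourseID, Dept}, closure = {Bldg, Instr, CourseID, Dept} → lossless.
Decomposition 3: common = {CourseID}, closure = {CourseID} → lossy.

Decomposition 3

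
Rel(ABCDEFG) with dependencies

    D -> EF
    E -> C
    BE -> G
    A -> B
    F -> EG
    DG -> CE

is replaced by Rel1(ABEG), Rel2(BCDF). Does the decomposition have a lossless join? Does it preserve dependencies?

Lossless test: (B)⁺ = {B}, which is a superkey of neither fragment — lossy.
Dependency preservation: the restricted closure of {D} across the fragments never reaches {EF}, so D → EF cannot be enforced without a join — not preserved.

lossy and not dependency-preserving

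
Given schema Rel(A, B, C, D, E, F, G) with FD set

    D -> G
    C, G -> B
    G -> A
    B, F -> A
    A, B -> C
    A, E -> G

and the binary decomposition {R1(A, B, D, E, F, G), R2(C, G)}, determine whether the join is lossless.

No

Common attributes: R1 ∩ R2 = {G}.
Closure of {G}: G → A applies, adding A. So (G)⁺ = {A, G}.
The closure contains neither all of R1 = {A, B, D, E, F, G} nor all of R2 = {C, G}, so the common attributes are not a superkey of either fragment. The join is lossy.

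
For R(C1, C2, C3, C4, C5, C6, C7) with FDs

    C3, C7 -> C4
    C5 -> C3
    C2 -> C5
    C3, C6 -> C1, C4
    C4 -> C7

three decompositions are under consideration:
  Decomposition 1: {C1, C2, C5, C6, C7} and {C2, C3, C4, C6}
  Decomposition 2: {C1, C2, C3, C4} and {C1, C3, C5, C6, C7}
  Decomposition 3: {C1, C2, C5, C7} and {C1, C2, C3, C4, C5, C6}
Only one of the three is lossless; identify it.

Decomposition 1: common = {C2, C6}, closure = {C1, C2, C3, C4, C5, C6, C7} → lossless.
Decomposition 2: common = {C1, C3}, closure = {C1, C3} → lossy.
Decomposition 3: common = {C1, C2, C5}, closure = {C1, C2, C3, C5} → lossy.

Decomposition 1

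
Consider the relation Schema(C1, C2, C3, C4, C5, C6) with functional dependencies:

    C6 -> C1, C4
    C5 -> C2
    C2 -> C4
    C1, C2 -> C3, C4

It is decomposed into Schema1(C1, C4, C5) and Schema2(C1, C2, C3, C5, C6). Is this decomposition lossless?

Yes

Common attributes: Schema1 ∩ Schema2 = {C1, C5}.
Closure of {C1, C5}: C5 → C2 applies, adding C2; C2 → C4 applies, adding C4; C1, C2 → C3, C4 applies, adding C3. So (C1, C5)⁺ = {C1, C2, C3, C4, C5}.
This closure contains every attribute of Schema1, so Schema1 ∩ Schema2 → Schema1. The join is lossless.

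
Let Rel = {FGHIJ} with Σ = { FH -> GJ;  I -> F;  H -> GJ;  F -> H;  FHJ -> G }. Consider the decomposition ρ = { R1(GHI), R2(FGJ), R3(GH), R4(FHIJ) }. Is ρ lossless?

Chase test. Columns are FGHIJ; row i has aⱼ where attribute j ∈ Ri, else bᵢⱼ.
Initial tableau (one row per fragment):
  row 1: b11 a2 a3 a4 b15
  row 2: a1 a2 b23 b24 a5
  row 3: b31 a2 a3 b34 b35
  row 4: a1 b42 a3 a4 a5
Rows 1 and 4 agree on I; apply I→F and equate their F entries.
Rows 1 and 3 agree on H; apply H→GJ and equate their GJ entries.
Rows 1 and 4 agree on H; apply H→GJ and equate their GJ entries.
Rows 1 and 2 agree on F; apply F→H and equate their H entries.
Row 1 is now all distinguished symbols — the join is lossless.

Yes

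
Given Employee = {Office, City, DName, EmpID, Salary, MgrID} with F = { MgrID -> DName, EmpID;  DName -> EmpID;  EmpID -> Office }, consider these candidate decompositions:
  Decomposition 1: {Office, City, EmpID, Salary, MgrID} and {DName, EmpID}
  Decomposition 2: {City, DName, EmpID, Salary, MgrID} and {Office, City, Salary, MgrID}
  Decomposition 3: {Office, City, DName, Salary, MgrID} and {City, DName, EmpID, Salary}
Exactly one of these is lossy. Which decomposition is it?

Decomposition 1: common = {EmpID}, closure = {Office, EmpID} → lossy.
Decomposition 2: common = {City, Salary, MgrID}, closure = {Office, City, DName, EmpID, Salary, MgrID} → lossless.
Decomposition 3: common = {City, DName, Salary}, closure = {Office, City, DName, EmpID, Salary} → lossless.

Decomposition 1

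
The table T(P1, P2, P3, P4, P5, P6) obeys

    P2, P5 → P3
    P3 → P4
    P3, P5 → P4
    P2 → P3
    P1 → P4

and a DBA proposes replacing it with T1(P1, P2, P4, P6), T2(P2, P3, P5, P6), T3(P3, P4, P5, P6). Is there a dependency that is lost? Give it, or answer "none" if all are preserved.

none

P2, P5 → P3 lies within T2.
P3 → P4 lies within T3.
P3, P5 → P4 lies within T3.
P2 → P3 lies within T2.
P1 → P4 lies within T1.
Every dependency is enforceable on the fragments, so the decomposition is dependency-preserving.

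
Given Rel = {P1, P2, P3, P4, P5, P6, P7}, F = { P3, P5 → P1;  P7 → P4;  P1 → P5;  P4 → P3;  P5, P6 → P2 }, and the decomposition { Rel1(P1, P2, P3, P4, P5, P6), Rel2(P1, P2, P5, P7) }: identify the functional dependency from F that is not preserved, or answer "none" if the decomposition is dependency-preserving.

Check P7 → P4: no single fragment contains all of {P4, P7}, and the restricted closure of {P7} across the fragments never reaches {P4}.
P3, P5 → P1 is preserved.
P1 → P5 is preserved.
P4 → P3 is preserved.
P5, P6 → P2 is preserved.

P7 → P4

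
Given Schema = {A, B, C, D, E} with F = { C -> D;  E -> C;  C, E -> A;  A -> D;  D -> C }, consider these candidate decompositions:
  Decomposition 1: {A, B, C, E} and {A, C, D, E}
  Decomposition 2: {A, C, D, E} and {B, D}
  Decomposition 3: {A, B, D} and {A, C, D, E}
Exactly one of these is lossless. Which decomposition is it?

Decomposition 1

Decomposition 1: common = {A, C, E}, closure = {A, C, D, E} → lossless.
Decomposition 2: common = {D}, closure = {C, D} → lossy.
Decomposition 3: common = {A, D}, closure = {A, C, D} → lossy.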